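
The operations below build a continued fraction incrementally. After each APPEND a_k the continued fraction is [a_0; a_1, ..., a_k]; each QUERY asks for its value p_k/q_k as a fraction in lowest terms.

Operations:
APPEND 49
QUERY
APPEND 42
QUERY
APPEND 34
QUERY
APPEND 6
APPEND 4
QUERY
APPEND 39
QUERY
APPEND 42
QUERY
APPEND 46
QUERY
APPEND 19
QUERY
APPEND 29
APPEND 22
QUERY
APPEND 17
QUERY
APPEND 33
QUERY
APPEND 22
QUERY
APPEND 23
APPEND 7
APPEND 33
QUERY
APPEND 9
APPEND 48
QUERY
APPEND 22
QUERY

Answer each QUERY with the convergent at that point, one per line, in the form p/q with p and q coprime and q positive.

APPEND 49: p_0 = 49·1 + 0 = 49, q_0 = 49·0 + 1 = 1 → 49/1
APPEND 42: p_1 = 42·49 + 1 = 2059, q_1 = 42·1 + 0 = 42 → 2059/42
APPEND 34: p_2 = 34·2059 + 49 = 70055, q_2 = 34·42 + 1 = 1429 → 70055/1429
APPEND 6: p_3 = 6·70055 + 2059 = 422389, q_3 = 6·1429 + 42 = 8616 → 422389/8616
APPEND 4: p_4 = 4·422389 + 70055 = 1759611, q_4 = 4·8616 + 1429 = 35893 → 1759611/35893
APPEND 39: p_5 = 39·1759611 + 422389 = 69047218, q_5 = 39·35893 + 8616 = 1408443 → 69047218/1408443
APPEND 42: p_6 = 42·69047218 + 1759611 = 2901742767, q_6 = 42·1408443 + 35893 = 59190499 → 2901742767/59190499
APPEND 46: p_7 = 46·2901742767 + 69047218 = 133549214500, q_7 = 46·59190499 + 1408443 = 2724171397 → 133549214500/2724171397
APPEND 19: p_8 = 19·133549214500 + 2901742767 = 2540336818267, q_8 = 19·2724171397 + 59190499 = 51818447042 → 2540336818267/51818447042
APPEND 29: p_9 = 29·2540336818267 + 133549214500 = 73803316944243, q_9 = 29·51818447042 + 2724171397 = 1505459135615 → 73803316944243/1505459135615
APPEND 22: p_10 = 22·73803316944243 + 2540336818267 = 1626213309591613, q_10 = 22·1505459135615 + 51818447042 = 33171919430572 → 1626213309591613/33171919430572
APPEND 17: p_11 = 17·1626213309591613 + 73803316944243 = 27719429580001664, q_11 = 17·33171919430572 + 1505459135615 = 565428089455339 → 27719429580001664/565428089455339
APPEND 33: p_12 = 33·27719429580001664 + 1626213309591613 = 916367389449646525, q_12 = 33·565428089455339 + 33171919430572 = 18692298871456759 → 916367389449646525/18692298871456759
APPEND 22: p_13 = 22·916367389449646525 + 27719429580001664 = 20187801997472225214, q_13 = 22·18692298871456759 + 565428089455339 = 411796003261504037 → 20187801997472225214/411796003261504037
APPEND 23: p_14 = 23·20187801997472225214 + 916367389449646525 = 465235813331310826447, q_14 = 23·411796003261504037 + 18692298871456759 = 9490000373886049610 → 465235813331310826447/9490000373886049610
APPEND 7: p_15 = 7·465235813331310826447 + 20187801997472225214 = 3276838495316648010343, q_15 = 7·9490000373886049610 + 411796003261504037 = 66841798620463851307 → 3276838495316648010343/66841798620463851307
APPEND 33: p_16 = 33·3276838495316648010343 + 465235813331310826447 = 108600906158780695167766, q_16 = 33·66841798620463851307 + 9490000373886049610 = 2215269354849193142741 → 108600906158780695167766/2215269354849193142741
APPEND 9: p_17 = 9·108600906158780695167766 + 3276838495316648010343 = 980684993924342904520237, q_17 = 9·2215269354849193142741 + 66841798620463851307 = 20004265992263202135976 → 980684993924342904520237/20004265992263202135976
APPEND 48: p_18 = 48·980684993924342904520237 + 108600906158780695167766 = 47181480614527240112139142, q_18 = 48·20004265992263202135976 + 2215269354849193142741 = 962420036983482895669589 → 47181480614527240112139142/962420036983482895669589
APPEND 22: p_19 = 22·47181480614527240112139142 + 980684993924342904520237 = 1038973258513523625371581361, q_19 = 22·962420036983482895669589 + 20004265992263202135976 = 21193245079628886906866934 → 1038973258513523625371581361/21193245079628886906866934

49/1
2059/42
70055/1429
1759611/35893
69047218/1408443
2901742767/59190499
133549214500/2724171397
2540336818267/51818447042
1626213309591613/33171919430572
27719429580001664/565428089455339
916367389449646525/18692298871456759
20187801997472225214/411796003261504037
108600906158780695167766/2215269354849193142741
47181480614527240112139142/962420036983482895669589
1038973258513523625371581361/21193245079628886906866934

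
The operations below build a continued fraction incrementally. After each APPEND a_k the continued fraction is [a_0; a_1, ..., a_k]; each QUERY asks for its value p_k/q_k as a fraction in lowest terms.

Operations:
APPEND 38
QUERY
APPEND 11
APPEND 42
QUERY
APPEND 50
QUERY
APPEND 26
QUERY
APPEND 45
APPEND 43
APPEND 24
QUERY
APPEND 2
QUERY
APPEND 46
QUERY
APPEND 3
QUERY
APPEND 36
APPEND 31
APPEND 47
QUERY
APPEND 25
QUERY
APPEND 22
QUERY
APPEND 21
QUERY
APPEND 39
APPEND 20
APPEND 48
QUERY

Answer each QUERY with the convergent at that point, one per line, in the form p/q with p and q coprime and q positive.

38/1
17636/463
882219/23161
22955330/602649
1068540775197/28052527654
2181561004691/57272779695
101420346990983/2662600393624
306442601977640/8045073960567
16246832960808170614/426530031892291137
406516264437370009703/10672319685533434108
8959604650582948384080/235217563113627841513
188558213926679286075383/4950241145071718105881
7084634274095703781947998721/185993743529258561715090280

APPEND 38: p_0 = 38·1 + 0 = 38, q_0 = 38·0 + 1 = 1 → 38/1
APPEND 11: p_1 = 11·38 + 1 = 419, q_1 = 11·1 + 0 = 11 → 419/11
APPEND 42: p_2 = 42·419 + 38 = 17636, q_2 = 42·11 + 1 = 463 → 17636/463
APPEND 50: p_3 = 50·17636 + 419 = 882219, q_3 = 50·463 + 11 = 23161 → 882219/23161
APPEND 26: p_4 = 26·882219 + 17636 = 22955330, q_4 = 26·23161 + 463 = 602649 → 22955330/602649
APPEND 45: p_5 = 45·22955330 + 882219 = 1033872069, q_5 = 45·602649 + 23161 = 27142366 → 1033872069/27142366
APPEND 43: p_6 = 43·1033872069 + 22955330 = 44479454297, q_6 = 43·27142366 + 602649 = 1167724387 → 44479454297/1167724387
APPEND 24: p_7 = 24·44479454297 + 1033872069 = 1068540775197, q_7 = 24·1167724387 + 27142366 = 28052527654 → 1068540775197/28052527654
APPEND 2: p_8 = 2·1068540775197 + 44479454297 = 2181561004691, q_8 = 2·28052527654 + 1167724387 = 57272779695 → 2181561004691/57272779695
APPEND 46: p_9 = 46·2181561004691 + 1068540775197 = 101420346990983, q_9 = 46·57272779695 + 28052527654 = 2662600393624 → 101420346990983/2662600393624
APPEND 3: p_10 = 3·101420346990983 + 2181561004691 = 306442601977640, q_10 = 3·2662600393624 + 57272779695 = 8045073960567 → 306442601977640/8045073960567
APPEND 36: p_11 = 36·306442601977640 + 101420346990983 = 11133354018186023, q_11 = 36·8045073960567 + 2662600393624 = 292285262974036 → 11133354018186023/292285262974036
APPEND 31: p_12 = 31·11133354018186023 + 306442601977640 = 345440417165744353, q_12 = 31·292285262974036 + 8045073960567 = 9068888226155683 → 345440417165744353/9068888226155683
APPEND 47: p_13 = 47·345440417165744353 + 11133354018186023 = 16246832960808170614, q_13 = 47·9068888226155683 + 292285262974036 = 426530031892291137 → 16246832960808170614/426530031892291137
APPEND 25: p_14 = 25·16246832960808170614 + 345440417165744353 = 406516264437370009703, q_14 = 25·426530031892291137 + 9068888226155683 = 10672319685533434108 → 406516264437370009703/10672319685533434108
APPEND 22: p_15 = 22·406516264437370009703 + 16246832960808170614 = 8959604650582948384080, q_15 = 22·10672319685533434108 + 426530031892291137 = 235217563113627841513 → 8959604650582948384080/235217563113627841513
APPEND 21: p_16 = 21·8959604650582948384080 + 406516264437370009703 = 188558213926679286075383, q_16 = 21·235217563113627841513 + 10672319685533434108 = 4950241145071718105881 → 188558213926679286075383/4950241145071718105881
APPEND 39: p_17 = 39·188558213926679286075383 + 8959604650582948384080 = 7362729947791075105324017, q_17 = 39·4950241145071718105881 + 235217563113627841513 = 193294622220910633970872 → 7362729947791075105324017/193294622220910633970872
APPEND 20: p_18 = 20·7362729947791075105324017 + 188558213926679286075383 = 147443157169748181392555723, q_18 = 20·193294622220910633970872 + 4950241145071718105881 = 3870842685563284397523321 → 147443157169748181392555723/3870842685563284397523321
APPEND 48: p_19 = 48·147443157169748181392555723 + 7362729947791075105324017 = 7084634274095703781947998721, q_19 = 48·3870842685563284397523321 + 193294622220910633970872 = 185993743529258561715090280 → 7084634274095703781947998721/185993743529258561715090280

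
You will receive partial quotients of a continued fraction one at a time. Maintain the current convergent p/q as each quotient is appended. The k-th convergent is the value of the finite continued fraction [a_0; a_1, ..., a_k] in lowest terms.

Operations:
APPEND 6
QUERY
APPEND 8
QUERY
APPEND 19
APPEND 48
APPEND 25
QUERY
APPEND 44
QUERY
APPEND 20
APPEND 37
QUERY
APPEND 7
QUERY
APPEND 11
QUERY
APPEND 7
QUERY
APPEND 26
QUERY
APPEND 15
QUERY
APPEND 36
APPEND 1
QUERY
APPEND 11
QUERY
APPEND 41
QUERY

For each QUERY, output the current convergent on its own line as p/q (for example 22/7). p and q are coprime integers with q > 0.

6/1
49/8
1126562/183953
49613753/8101284
36805473767/6009857705
258631717991/42231213568
2881754371668/470553206953
20430912319667/3336103662239
534085474683010/87209248425167
8031713032564817/1311474830039744
297707467679581239/48611777959895695
3564457899122410051/582029860688708596
146440481331698393330/23911836066196948131

APPEND 6: p_0 = 6·1 + 0 = 6, q_0 = 6·0 + 1 = 1 → 6/1
APPEND 8: p_1 = 8·6 + 1 = 49, q_1 = 8·1 + 0 = 8 → 49/8
APPEND 19: p_2 = 19·49 + 6 = 937, q_2 = 19·8 + 1 = 153 → 937/153
APPEND 48: p_3 = 48·937 + 49 = 45025, q_3 = 48·153 + 8 = 7352 → 45025/7352
APPEND 25: p_4 = 25·45025 + 937 = 1126562, q_4 = 25·7352 + 153 = 183953 → 1126562/183953
APPEND 44: p_5 = 44·1126562 + 45025 = 49613753, q_5 = 44·183953 + 7352 = 8101284 → 49613753/8101284
APPEND 20: p_6 = 20·49613753 + 1126562 = 993401622, q_6 = 20·8101284 + 183953 = 162209633 → 993401622/162209633
APPEND 37: p_7 = 37·993401622 + 49613753 = 36805473767, q_7 = 37·162209633 + 8101284 = 6009857705 → 36805473767/6009857705
APPEND 7: p_8 = 7·36805473767 + 993401622 = 258631717991, q_8 = 7·6009857705 + 162209633 = 42231213568 → 258631717991/42231213568
APPEND 11: p_9 = 11·258631717991 + 36805473767 = 2881754371668, q_9 = 11·42231213568 + 6009857705 = 470553206953 → 2881754371668/470553206953
APPEND 7: p_10 = 7·2881754371668 + 258631717991 = 20430912319667, q_10 = 7·470553206953 + 42231213568 = 3336103662239 → 20430912319667/3336103662239
APPEND 26: p_11 = 26·20430912319667 + 2881754371668 = 534085474683010, q_11 = 26·3336103662239 + 470553206953 = 87209248425167 → 534085474683010/87209248425167
APPEND 15: p_12 = 15·534085474683010 + 20430912319667 = 8031713032564817, q_12 = 15·87209248425167 + 3336103662239 = 1311474830039744 → 8031713032564817/1311474830039744
APPEND 36: p_13 = 36·8031713032564817 + 534085474683010 = 289675754647016422, q_13 = 36·1311474830039744 + 87209248425167 = 47300303129855951 → 289675754647016422/47300303129855951
APPEND 1: p_14 = 1·289675754647016422 + 8031713032564817 = 297707467679581239, q_14 = 1·47300303129855951 + 1311474830039744 = 48611777959895695 → 297707467679581239/48611777959895695
APPEND 11: p_15 = 11·297707467679581239 + 289675754647016422 = 3564457899122410051, q_15 = 11·48611777959895695 + 47300303129855951 = 582029860688708596 → 3564457899122410051/582029860688708596
APPEND 41: p_16 = 41·3564457899122410051 + 297707467679581239 = 146440481331698393330, q_16 = 41·582029860688708596 + 48611777959895695 = 23911836066196948131 → 146440481331698393330/23911836066196948131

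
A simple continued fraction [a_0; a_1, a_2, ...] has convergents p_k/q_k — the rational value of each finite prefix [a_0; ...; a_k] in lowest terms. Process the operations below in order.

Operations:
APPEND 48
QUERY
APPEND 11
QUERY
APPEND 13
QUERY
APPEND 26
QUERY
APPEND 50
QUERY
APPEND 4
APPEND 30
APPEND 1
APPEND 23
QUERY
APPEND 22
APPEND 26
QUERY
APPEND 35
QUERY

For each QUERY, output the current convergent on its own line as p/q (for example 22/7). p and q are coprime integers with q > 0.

APPEND 48: p_0 = 48·1 + 0 = 48, q_0 = 48·0 + 1 = 1 → 48/1
APPEND 11: p_1 = 11·48 + 1 = 529, q_1 = 11·1 + 0 = 11 → 529/11
APPEND 13: p_2 = 13·529 + 48 = 6925, q_2 = 13·11 + 1 = 144 → 6925/144
APPEND 26: p_3 = 26·6925 + 529 = 180579, q_3 = 26·144 + 11 = 3755 → 180579/3755
APPEND 50: p_4 = 50·180579 + 6925 = 9035875, q_4 = 50·3755 + 144 = 187894 → 9035875/187894
APPEND 4: p_5 = 4·9035875 + 180579 = 36324079, q_5 = 4·187894 + 3755 = 755331 → 36324079/755331
APPEND 30: p_6 = 30·36324079 + 9035875 = 1098758245, q_6 = 30·755331 + 187894 = 22847824 → 1098758245/22847824
APPEND 1: p_7 = 1·1098758245 + 36324079 = 1135082324, q_7 = 1·22847824 + 755331 = 23603155 → 1135082324/23603155
APPEND 23: p_8 = 23·1135082324 + 1098758245 = 27205651697, q_8 = 23·23603155 + 22847824 = 565720389 → 27205651697/565720389
APPEND 22: p_9 = 22·27205651697 + 1135082324 = 599659419658, q_9 = 22·565720389 + 23603155 = 12469451713 → 599659419658/12469451713
APPEND 26: p_10 = 26·599659419658 + 27205651697 = 15618350562805, q_10 = 26·12469451713 + 565720389 = 324771464927 → 15618350562805/324771464927
APPEND 35: p_11 = 35·15618350562805 + 599659419658 = 547241929117833, q_11 = 35·324771464927 + 12469451713 = 11379470724158 → 547241929117833/11379470724158

48/1
529/11
6925/144
180579/3755
9035875/187894
27205651697/565720389
15618350562805/324771464927
547241929117833/11379470724158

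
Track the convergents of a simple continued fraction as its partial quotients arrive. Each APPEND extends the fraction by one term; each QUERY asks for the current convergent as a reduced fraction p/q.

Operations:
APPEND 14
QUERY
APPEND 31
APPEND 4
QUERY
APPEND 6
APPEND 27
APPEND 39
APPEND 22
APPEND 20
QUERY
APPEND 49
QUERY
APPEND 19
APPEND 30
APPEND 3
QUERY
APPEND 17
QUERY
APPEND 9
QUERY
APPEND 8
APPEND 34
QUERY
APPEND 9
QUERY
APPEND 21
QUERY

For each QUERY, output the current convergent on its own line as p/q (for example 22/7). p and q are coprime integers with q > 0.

14/1
1754/125
5130016612/365593849
251626733859/17932336891
436284334555480/31092076535471
7560666452975009/538815633283238
68482282411330561/4880432776084613
18952725757694393459/1350677879402729441
171129950744993160628/12195683192466525111
3612681691402550766647/257460024921199756772

APPEND 14: p_0 = 14·1 + 0 = 14, q_0 = 14·0 + 1 = 1 → 14/1
APPEND 31: p_1 = 31·14 + 1 = 435, q_1 = 31·1 + 0 = 31 → 435/31
APPEND 4: p_2 = 4·435 + 14 = 1754, q_2 = 4·31 + 1 = 125 → 1754/125
APPEND 6: p_3 = 6·1754 + 435 = 10959, q_3 = 6·125 + 31 = 781 → 10959/781
APPEND 27: p_4 = 27·10959 + 1754 = 297647, q_4 = 27·781 + 125 = 21212 → 297647/21212
APPEND 39: p_5 = 39·297647 + 10959 = 11619192, q_5 = 39·21212 + 781 = 828049 → 11619192/828049
APPEND 22: p_6 = 22·11619192 + 297647 = 255919871, q_6 = 22·828049 + 21212 = 18238290 → 255919871/18238290
APPEND 20: p_7 = 20·255919871 + 11619192 = 5130016612, q_7 = 20·18238290 + 828049 = 365593849 → 5130016612/365593849
APPEND 49: p_8 = 49·5130016612 + 255919871 = 251626733859, q_8 = 49·365593849 + 18238290 = 17932336891 → 251626733859/17932336891
APPEND 19: p_9 = 19·251626733859 + 5130016612 = 4786037959933, q_9 = 19·17932336891 + 365593849 = 341079994778 → 4786037959933/341079994778
APPEND 30: p_10 = 30·4786037959933 + 251626733859 = 143832765531849, q_10 = 30·341079994778 + 17932336891 = 10250332180231 → 143832765531849/10250332180231
APPEND 3: p_11 = 3·143832765531849 + 4786037959933 = 436284334555480, q_11 = 3·10250332180231 + 341079994778 = 31092076535471 → 436284334555480/31092076535471
APPEND 17: p_12 = 17·436284334555480 + 143832765531849 = 7560666452975009, q_12 = 17·31092076535471 + 10250332180231 = 538815633283238 → 7560666452975009/538815633283238
APPEND 9: p_13 = 9·7560666452975009 + 436284334555480 = 68482282411330561, q_13 = 9·538815633283238 + 31092076535471 = 4880432776084613 → 68482282411330561/4880432776084613
APPEND 8: p_14 = 8·68482282411330561 + 7560666452975009 = 555418925743619497, q_14 = 8·4880432776084613 + 538815633283238 = 39582277841960142 → 555418925743619497/39582277841960142
APPEND 34: p_15 = 34·555418925743619497 + 68482282411330561 = 18952725757694393459, q_15 = 34·39582277841960142 + 4880432776084613 = 1350677879402729441 → 18952725757694393459/1350677879402729441
APPEND 9: p_16 = 9·18952725757694393459 + 555418925743619497 = 171129950744993160628, q_16 = 9·1350677879402729441 + 39582277841960142 = 12195683192466525111 → 171129950744993160628/12195683192466525111
APPEND 21: p_17 = 21·171129950744993160628 + 18952725757694393459 = 3612681691402550766647, q_17 = 21·12195683192466525111 + 1350677879402729441 = 257460024921199756772 → 3612681691402550766647/257460024921199756772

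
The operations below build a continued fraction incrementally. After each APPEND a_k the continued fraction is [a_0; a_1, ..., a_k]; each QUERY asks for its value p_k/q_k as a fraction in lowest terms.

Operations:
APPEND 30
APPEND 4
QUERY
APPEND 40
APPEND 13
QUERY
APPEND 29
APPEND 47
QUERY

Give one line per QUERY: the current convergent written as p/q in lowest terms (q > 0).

APPEND 30: p_0 = 30·1 + 0 = 30, q_0 = 30·0 + 1 = 1 → 30/1
APPEND 4: p_1 = 4·30 + 1 = 121, q_1 = 4·1 + 0 = 4 → 121/4
APPEND 40: p_2 = 40·121 + 30 = 4870, q_2 = 40·4 + 1 = 161 → 4870/161
APPEND 13: p_3 = 13·4870 + 121 = 63431, q_3 = 13·161 + 4 = 2097 → 63431/2097
APPEND 29: p_4 = 29·63431 + 4870 = 1844369, q_4 = 29·2097 + 161 = 60974 → 1844369/60974
APPEND 47: p_5 = 47·1844369 + 63431 = 86748774, q_5 = 47·60974 + 2097 = 2867875 → 86748774/2867875

121/4
63431/2097
86748774/2867875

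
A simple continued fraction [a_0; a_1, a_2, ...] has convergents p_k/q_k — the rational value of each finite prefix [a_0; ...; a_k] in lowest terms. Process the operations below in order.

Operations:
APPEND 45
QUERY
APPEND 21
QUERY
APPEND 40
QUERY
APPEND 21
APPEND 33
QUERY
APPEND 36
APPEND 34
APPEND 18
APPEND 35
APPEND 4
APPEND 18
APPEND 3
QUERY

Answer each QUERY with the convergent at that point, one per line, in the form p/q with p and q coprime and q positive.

45/1
946/21
37885/841
26323408/584347
4580672048243702/101685236553529

APPEND 45: p_0 = 45·1 + 0 = 45, q_0 = 45·0 + 1 = 1 → 45/1
APPEND 21: p_1 = 21·45 + 1 = 946, q_1 = 21·1 + 0 = 21 → 946/21
APPEND 40: p_2 = 40·946 + 45 = 37885, q_2 = 40·21 + 1 = 841 → 37885/841
APPEND 21: p_3 = 21·37885 + 946 = 796531, q_3 = 21·841 + 21 = 17682 → 796531/17682
APPEND 33: p_4 = 33·796531 + 37885 = 26323408, q_4 = 33·17682 + 841 = 584347 → 26323408/584347
APPEND 36: p_5 = 36·26323408 + 796531 = 948439219, q_5 = 36·584347 + 17682 = 21054174 → 948439219/21054174
APPEND 34: p_6 = 34·948439219 + 26323408 = 32273256854, q_6 = 34·21054174 + 584347 = 716426263 → 32273256854/716426263
APPEND 18: p_7 = 18·32273256854 + 948439219 = 581867062591, q_7 = 18·716426263 + 21054174 = 12916726908 → 581867062591/12916726908
APPEND 35: p_8 = 35·581867062591 + 32273256854 = 20397620447539, q_8 = 35·12916726908 + 716426263 = 452801868043 → 20397620447539/452801868043
APPEND 4: p_9 = 4·20397620447539 + 581867062591 = 82172348852747, q_9 = 4·452801868043 + 12916726908 = 1824124199080 → 82172348852747/1824124199080
APPEND 18: p_10 = 18·82172348852747 + 20397620447539 = 1499499899796985, q_10 = 18·1824124199080 + 452801868043 = 33287037451483 → 1499499899796985/33287037451483
APPEND 3: p_11 = 3·1499499899796985 + 82172348852747 = 4580672048243702, q_11 = 3·33287037451483 + 1824124199080 = 101685236553529 → 4580672048243702/101685236553529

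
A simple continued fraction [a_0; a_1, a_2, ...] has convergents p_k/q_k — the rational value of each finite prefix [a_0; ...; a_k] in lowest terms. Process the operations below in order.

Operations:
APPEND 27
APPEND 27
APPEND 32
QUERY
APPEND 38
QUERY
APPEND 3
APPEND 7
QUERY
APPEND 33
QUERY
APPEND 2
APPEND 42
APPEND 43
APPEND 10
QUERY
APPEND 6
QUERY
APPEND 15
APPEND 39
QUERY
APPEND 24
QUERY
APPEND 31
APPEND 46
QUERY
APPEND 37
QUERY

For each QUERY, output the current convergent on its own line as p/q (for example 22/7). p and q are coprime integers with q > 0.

APPEND 27: p_0 = 27·1 + 0 = 27, q_0 = 27·0 + 1 = 1 → 27/1
APPEND 27: p_1 = 27·27 + 1 = 730, q_1 = 27·1 + 0 = 27 → 730/27
APPEND 32: p_2 = 32·730 + 27 = 23387, q_2 = 32·27 + 1 = 865 → 23387/865
APPEND 38: p_3 = 38·23387 + 730 = 889436, q_3 = 38·865 + 27 = 32897 → 889436/32897
APPEND 3: p_4 = 3·889436 + 23387 = 2691695, q_4 = 3·32897 + 865 = 99556 → 2691695/99556
APPEND 7: p_5 = 7·2691695 + 889436 = 19731301, q_5 = 7·99556 + 32897 = 729789 → 19731301/729789
APPEND 33: p_6 = 33·19731301 + 2691695 = 653824628, q_6 = 33·729789 + 99556 = 24182593 → 653824628/24182593
APPEND 2: p_7 = 2·653824628 + 19731301 = 1327380557, q_7 = 2·24182593 + 729789 = 49094975 → 1327380557/49094975
APPEND 42: p_8 = 42·1327380557 + 653824628 = 56403808022, q_8 = 42·49094975 + 24182593 = 2086171543 → 56403808022/2086171543
APPEND 43: p_9 = 43·56403808022 + 1327380557 = 2426691125503, q_9 = 43·2086171543 + 49094975 = 89754471324 → 2426691125503/89754471324
APPEND 10: p_10 = 10·2426691125503 + 56403808022 = 24323315063052, q_10 = 10·89754471324 + 2086171543 = 899630884783 → 24323315063052/899630884783
APPEND 6: p_11 = 6·24323315063052 + 2426691125503 = 148366581503815, q_11 = 6·899630884783 + 89754471324 = 5487539780022 → 148366581503815/5487539780022
APPEND 15: p_12 = 15·148366581503815 + 24323315063052 = 2249822037620277, q_12 = 15·5487539780022 + 899630884783 = 83212727585113 → 2249822037620277/83212727585113
APPEND 39: p_13 = 39·2249822037620277 + 148366581503815 = 87891426048694618, q_13 = 39·83212727585113 + 5487539780022 = 3250783915599429 → 87891426048694618/3250783915599429
APPEND 24: p_14 = 24·87891426048694618 + 2249822037620277 = 2111644047206291109, q_14 = 24·3250783915599429 + 83212727585113 = 78102026701971409 → 2111644047206291109/78102026701971409
APPEND 31: p_15 = 31·2111644047206291109 + 87891426048694618 = 65548856889443718997, q_15 = 31·78102026701971409 + 3250783915599429 = 2424413611676713108 → 65548856889443718997/2424413611676713108
APPEND 46: p_16 = 46·65548856889443718997 + 2111644047206291109 = 3017359060961617364971, q_16 = 46·2424413611676713108 + 78102026701971409 = 111601128163830774377 → 3017359060961617364971/111601128163830774377
APPEND 37: p_17 = 37·3017359060961617364971 + 65548856889443718997 = 111707834112469286222924, q_17 = 37·111601128163830774377 + 2424413611676713108 = 4131666155673415365057 → 111707834112469286222924/4131666155673415365057

23387/865
889436/32897
19731301/729789
653824628/24182593
24323315063052/899630884783
148366581503815/5487539780022
87891426048694618/3250783915599429
2111644047206291109/78102026701971409
3017359060961617364971/111601128163830774377
111707834112469286222924/4131666155673415365057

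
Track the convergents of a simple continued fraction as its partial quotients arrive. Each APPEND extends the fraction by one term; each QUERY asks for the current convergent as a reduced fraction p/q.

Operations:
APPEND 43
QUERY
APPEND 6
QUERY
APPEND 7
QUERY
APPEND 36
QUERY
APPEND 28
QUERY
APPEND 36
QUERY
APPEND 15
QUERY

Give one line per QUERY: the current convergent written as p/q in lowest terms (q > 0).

43/1
259/6
1856/43
67075/1554
1879956/43555
67745491/1569534
1018062321/23586565

APPEND 43: p_0 = 43·1 + 0 = 43, q_0 = 43·0 + 1 = 1 → 43/1
APPEND 6: p_1 = 6·43 + 1 = 259, q_1 = 6·1 + 0 = 6 → 259/6
APPEND 7: p_2 = 7·259 + 43 = 1856, q_2 = 7·6 + 1 = 43 → 1856/43
APPEND 36: p_3 = 36·1856 + 259 = 67075, q_3 = 36·43 + 6 = 1554 → 67075/1554
APPEND 28: p_4 = 28·67075 + 1856 = 1879956, q_4 = 28·1554 + 43 = 43555 → 1879956/43555
APPEND 36: p_5 = 36·1879956 + 67075 = 67745491, q_5 = 36·43555 + 1554 = 1569534 → 67745491/1569534
APPEND 15: p_6 = 15·67745491 + 1879956 = 1018062321, q_6 = 15·1569534 + 43555 = 23586565 → 1018062321/23586565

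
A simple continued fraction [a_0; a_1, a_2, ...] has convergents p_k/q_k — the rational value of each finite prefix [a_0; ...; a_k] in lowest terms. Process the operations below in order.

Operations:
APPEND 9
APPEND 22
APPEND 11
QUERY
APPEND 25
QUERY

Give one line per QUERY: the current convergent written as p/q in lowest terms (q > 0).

2198/243
55149/6097

APPEND 9: p_0 = 9·1 + 0 = 9, q_0 = 9·0 + 1 = 1 → 9/1
APPEND 22: p_1 = 22·9 + 1 = 199, q_1 = 22·1 + 0 = 22 → 199/22
APPEND 11: p_2 = 11·199 + 9 = 2198, q_2 = 11·22 + 1 = 243 → 2198/243
APPEND 25: p_3 = 25·2198 + 199 = 55149, q_3 = 25·243 + 22 = 6097 → 55149/6097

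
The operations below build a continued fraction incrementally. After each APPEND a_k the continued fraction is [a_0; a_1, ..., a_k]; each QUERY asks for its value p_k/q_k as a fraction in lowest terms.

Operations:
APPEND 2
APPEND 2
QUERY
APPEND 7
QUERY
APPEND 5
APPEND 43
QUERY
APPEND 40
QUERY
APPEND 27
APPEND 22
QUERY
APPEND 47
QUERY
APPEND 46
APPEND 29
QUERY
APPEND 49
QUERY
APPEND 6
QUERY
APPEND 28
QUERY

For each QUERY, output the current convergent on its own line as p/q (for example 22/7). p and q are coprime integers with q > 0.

APPEND 2: p_0 = 2·1 + 0 = 2, q_0 = 2·0 + 1 = 1 → 2/1
APPEND 2: p_1 = 2·2 + 1 = 5, q_1 = 2·1 + 0 = 2 → 5/2
APPEND 7: p_2 = 7·5 + 2 = 37, q_2 = 7·2 + 1 = 15 → 37/15
APPEND 5: p_3 = 5·37 + 5 = 190, q_3 = 5·15 + 2 = 77 → 190/77
APPEND 43: p_4 = 43·190 + 37 = 8207, q_4 = 43·77 + 15 = 3326 → 8207/3326
APPEND 40: p_5 = 40·8207 + 190 = 328470, q_5 = 40·3326 + 77 = 133117 → 328470/133117
APPEND 27: p_6 = 27·328470 + 8207 = 8876897, q_6 = 27·133117 + 3326 = 3597485 → 8876897/3597485
APPEND 22: p_7 = 22·8876897 + 328470 = 195620204, q_7 = 22·3597485 + 133117 = 79277787 → 195620204/79277787
APPEND 47: p_8 = 47·195620204 + 8876897 = 9203026485, q_8 = 47·79277787 + 3597485 = 3729653474 → 9203026485/3729653474
APPEND 46: p_9 = 46·9203026485 + 195620204 = 423534838514, q_9 = 46·3729653474 + 79277787 = 171643337591 → 423534838514/171643337591
APPEND 29: p_10 = 29·423534838514 + 9203026485 = 12291713343391, q_10 = 29·171643337591 + 3729653474 = 4981386443613 → 12291713343391/4981386443613
APPEND 49: p_11 = 49·12291713343391 + 423534838514 = 602717488664673, q_11 = 49·4981386443613 + 171643337591 = 244259579074628 → 602717488664673/244259579074628
APPEND 6: p_12 = 6·602717488664673 + 12291713343391 = 3628596645331429, q_12 = 6·244259579074628 + 4981386443613 = 1470538860891381 → 3628596645331429/1470538860891381
APPEND 28: p_13 = 28·3628596645331429 + 602717488664673 = 102203423557944685, q_13 = 28·1470538860891381 + 244259579074628 = 41419347684033296 → 102203423557944685/41419347684033296

5/2
37/15
8207/3326
328470/133117
195620204/79277787
9203026485/3729653474
12291713343391/4981386443613
602717488664673/244259579074628
3628596645331429/1470538860891381
102203423557944685/41419347684033296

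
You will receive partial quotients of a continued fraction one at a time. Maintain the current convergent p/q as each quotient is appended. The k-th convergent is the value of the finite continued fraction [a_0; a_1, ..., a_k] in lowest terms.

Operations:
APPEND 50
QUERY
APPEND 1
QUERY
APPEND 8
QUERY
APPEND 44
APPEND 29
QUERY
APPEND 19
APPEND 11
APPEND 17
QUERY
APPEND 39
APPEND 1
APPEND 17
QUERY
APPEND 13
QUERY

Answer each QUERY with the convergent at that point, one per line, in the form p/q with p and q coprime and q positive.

50/1
51/1
458/9
586345/11522
2108190369/41427094
1518009259605/29829712352
19818571344308/389445768323

APPEND 50: p_0 = 50·1 + 0 = 50, q_0 = 50·0 + 1 = 1 → 50/1
APPEND 1: p_1 = 1·50 + 1 = 51, q_1 = 1·1 + 0 = 1 → 51/1
APPEND 8: p_2 = 8·51 + 50 = 458, q_2 = 8·1 + 1 = 9 → 458/9
APPEND 44: p_3 = 44·458 + 51 = 20203, q_3 = 44·9 + 1 = 397 → 20203/397
APPEND 29: p_4 = 29·20203 + 458 = 586345, q_4 = 29·397 + 9 = 11522 → 586345/11522
APPEND 19: p_5 = 19·586345 + 20203 = 11160758, q_5 = 19·11522 + 397 = 219315 → 11160758/219315
APPEND 11: p_6 = 11·11160758 + 586345 = 123354683, q_6 = 11·219315 + 11522 = 2423987 → 123354683/2423987
APPEND 17: p_7 = 17·123354683 + 11160758 = 2108190369, q_7 = 17·2423987 + 219315 = 41427094 → 2108190369/41427094
APPEND 39: p_8 = 39·2108190369 + 123354683 = 82342779074, q_8 = 39·41427094 + 2423987 = 1618080653 → 82342779074/1618080653
APPEND 1: p_9 = 1·82342779074 + 2108190369 = 84450969443, q_9 = 1·1618080653 + 41427094 = 1659507747 → 84450969443/1659507747
APPEND 17: p_10 = 17·84450969443 + 82342779074 = 1518009259605, q_10 = 17·1659507747 + 1618080653 = 29829712352 → 1518009259605/29829712352
APPEND 13: p_11 = 13·1518009259605 + 84450969443 = 19818571344308, q_11 = 13·29829712352 + 1659507747 = 389445768323 → 19818571344308/389445768323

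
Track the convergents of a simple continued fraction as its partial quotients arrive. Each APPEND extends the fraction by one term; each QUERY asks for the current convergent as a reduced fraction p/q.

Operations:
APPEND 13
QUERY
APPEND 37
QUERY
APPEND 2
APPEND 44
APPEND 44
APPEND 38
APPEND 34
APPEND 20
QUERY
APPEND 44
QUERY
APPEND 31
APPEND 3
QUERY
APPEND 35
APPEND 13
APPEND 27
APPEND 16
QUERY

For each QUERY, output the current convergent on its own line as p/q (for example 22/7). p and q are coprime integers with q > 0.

APPEND 13: p_0 = 13·1 + 0 = 13, q_0 = 13·0 + 1 = 1 → 13/1
APPEND 37: p_1 = 37·13 + 1 = 482, q_1 = 37·1 + 0 = 37 → 482/37
APPEND 2: p_2 = 2·482 + 13 = 977, q_2 = 2·37 + 1 = 75 → 977/75
APPEND 44: p_3 = 44·977 + 482 = 43470, q_3 = 44·75 + 37 = 3337 → 43470/3337
APPEND 44: p_4 = 44·43470 + 977 = 1913657, q_4 = 44·3337 + 75 = 146903 → 1913657/146903
APPEND 38: p_5 = 38·1913657 + 43470 = 72762436, q_5 = 38·146903 + 3337 = 5585651 → 72762436/5585651
APPEND 34: p_6 = 34·72762436 + 1913657 = 2475836481, q_6 = 34·5585651 + 146903 = 190059037 → 2475836481/190059037
APPEND 20: p_7 = 20·2475836481 + 72762436 = 49589492056, q_7 = 20·190059037 + 5585651 = 3806766391 → 49589492056/3806766391
APPEND 44: p_8 = 44·49589492056 + 2475836481 = 2184413486945, q_8 = 44·3806766391 + 190059037 = 167687780241 → 2184413486945/167687780241
APPEND 31: p_9 = 31·2184413486945 + 49589492056 = 67766407587351, q_9 = 31·167687780241 + 3806766391 = 5202127953862 → 67766407587351/5202127953862
APPEND 3: p_10 = 3·67766407587351 + 2184413486945 = 205483636248998, q_10 = 3·5202127953862 + 167687780241 = 15774071641827 → 205483636248998/15774071641827
APPEND 35: p_11 = 35·205483636248998 + 67766407587351 = 7259693676302281, q_11 = 35·15774071641827 + 5202127953862 = 557294635417807 → 7259693676302281/557294635417807
APPEND 13: p_12 = 13·7259693676302281 + 205483636248998 = 94581501428178651, q_12 = 13·557294635417807 + 15774071641827 = 7260604332073318 → 94581501428178651/7260604332073318
APPEND 27: p_13 = 27·94581501428178651 + 7259693676302281 = 2560960232237125858, q_13 = 27·7260604332073318 + 557294635417807 = 196593611601397393 → 2560960232237125858/196593611601397393
APPEND 16: p_14 = 16·2560960232237125858 + 94581501428178651 = 41069945217222192379, q_14 = 16·196593611601397393 + 7260604332073318 = 3152758389954431606 → 41069945217222192379/3152758389954431606

13/1
482/37
49589492056/3806766391
2184413486945/167687780241
205483636248998/15774071641827
41069945217222192379/3152758389954431606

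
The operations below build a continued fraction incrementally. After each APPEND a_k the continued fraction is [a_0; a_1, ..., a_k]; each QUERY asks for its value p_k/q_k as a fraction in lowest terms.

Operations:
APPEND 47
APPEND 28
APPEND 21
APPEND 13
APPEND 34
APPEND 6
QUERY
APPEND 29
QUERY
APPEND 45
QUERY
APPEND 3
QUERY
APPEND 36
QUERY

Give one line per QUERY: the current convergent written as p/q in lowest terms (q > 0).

APPEND 47: p_0 = 47·1 + 0 = 47, q_0 = 47·0 + 1 = 1 → 47/1
APPEND 28: p_1 = 28·47 + 1 = 1317, q_1 = 28·1 + 0 = 28 → 1317/28
APPEND 21: p_2 = 21·1317 + 47 = 27704, q_2 = 21·28 + 1 = 589 → 27704/589
APPEND 13: p_3 = 13·27704 + 1317 = 361469, q_3 = 13·589 + 28 = 7685 → 361469/7685
APPEND 34: p_4 = 34·361469 + 27704 = 12317650, q_4 = 34·7685 + 589 = 261879 → 12317650/261879
APPEND 6: p_5 = 6·12317650 + 361469 = 74267369, q_5 = 6·261879 + 7685 = 1578959 → 74267369/1578959
APPEND 29: p_6 = 29·74267369 + 12317650 = 2166071351, q_6 = 29·1578959 + 261879 = 46051690 → 2166071351/46051690
APPEND 45: p_7 = 45·2166071351 + 74267369 = 97547478164, q_7 = 45·46051690 + 1578959 = 2073905009 → 97547478164/2073905009
APPEND 3: p_8 = 3·97547478164 + 2166071351 = 294808505843, q_8 = 3·2073905009 + 46051690 = 6267766717 → 294808505843/6267766717
APPEND 36: p_9 = 36·294808505843 + 97547478164 = 10710653688512, q_9 = 36·6267766717 + 2073905009 = 227713506821 → 10710653688512/227713506821

74267369/1578959
2166071351/46051690
97547478164/2073905009
294808505843/6267766717
10710653688512/227713506821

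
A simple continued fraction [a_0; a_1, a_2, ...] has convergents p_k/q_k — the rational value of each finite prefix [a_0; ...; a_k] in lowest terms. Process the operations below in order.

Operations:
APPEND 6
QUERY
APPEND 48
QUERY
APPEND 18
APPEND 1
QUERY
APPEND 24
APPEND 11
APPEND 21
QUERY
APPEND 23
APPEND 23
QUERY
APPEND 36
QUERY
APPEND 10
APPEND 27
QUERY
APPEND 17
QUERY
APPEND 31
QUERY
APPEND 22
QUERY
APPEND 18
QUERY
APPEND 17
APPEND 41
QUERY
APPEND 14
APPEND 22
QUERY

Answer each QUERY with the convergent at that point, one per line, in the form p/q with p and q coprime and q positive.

APPEND 6: p_0 = 6·1 + 0 = 6, q_0 = 6·0 + 1 = 1 → 6/1
APPEND 48: p_1 = 48·6 + 1 = 289, q_1 = 48·1 + 0 = 48 → 289/48
APPEND 18: p_2 = 18·289 + 6 = 5208, q_2 = 18·48 + 1 = 865 → 5208/865
APPEND 1: p_3 = 1·5208 + 289 = 5497, q_3 = 1·865 + 48 = 913 → 5497/913
APPEND 24: p_4 = 24·5497 + 5208 = 137136, q_4 = 24·913 + 865 = 22777 → 137136/22777
APPEND 11: p_5 = 11·137136 + 5497 = 1513993, q_5 = 11·22777 + 913 = 251460 → 1513993/251460
APPEND 21: p_6 = 21·1513993 + 137136 = 31930989, q_6 = 21·251460 + 22777 = 5303437 → 31930989/5303437
APPEND 23: p_7 = 23·31930989 + 1513993 = 735926740, q_7 = 23·5303437 + 251460 = 122230511 → 735926740/122230511
APPEND 23: p_8 = 23·735926740 + 31930989 = 16958246009, q_8 = 23·122230511 + 5303437 = 2816605190 → 16958246009/2816605190
APPEND 36: p_9 = 36·16958246009 + 735926740 = 611232783064, q_9 = 36·2816605190 + 122230511 = 101520017351 → 611232783064/101520017351
APPEND 10: p_10 = 10·611232783064 + 16958246009 = 6129286076649, q_10 = 10·101520017351 + 2816605190 = 1018016778700 → 6129286076649/1018016778700
APPEND 27: p_11 = 27·6129286076649 + 611232783064 = 166101956852587, q_11 = 27·1018016778700 + 101520017351 = 27587973042251 → 166101956852587/27587973042251
APPEND 17: p_12 = 17·166101956852587 + 6129286076649 = 2829862552570628, q_12 = 17·27587973042251 + 1018016778700 = 470013558496967 → 2829862552570628/470013558496967
APPEND 31: p_13 = 31·2829862552570628 + 166101956852587 = 87891841086542055, q_13 = 31·470013558496967 + 27587973042251 = 14598008286448228 → 87891841086542055/14598008286448228
APPEND 22: p_14 = 22·87891841086542055 + 2829862552570628 = 1936450366456495838, q_14 = 22·14598008286448228 + 470013558496967 = 321626195860357983 → 1936450366456495838/321626195860357983
APPEND 18: p_15 = 18·1936450366456495838 + 87891841086542055 = 34943998437303467139, q_15 = 18·321626195860357983 + 14598008286448228 = 5803869533772891922 → 34943998437303467139/5803869533772891922
APPEND 17: p_16 = 17·34943998437303467139 + 1936450366456495838 = 595984423800615437201, q_16 = 17·5803869533772891922 + 321626195860357983 = 98987408269999520657 → 595984423800615437201/98987408269999520657
APPEND 41: p_17 = 41·595984423800615437201 + 34943998437303467139 = 24470305374262536392380, q_17 = 41·98987408269999520657 + 5803869533772891922 = 4064287608603753238859 → 24470305374262536392380/4064287608603753238859
APPEND 14: p_18 = 14·24470305374262536392380 + 595984423800615437201 = 343180259663476124930521, q_18 = 14·4064287608603753238859 + 98987408269999520657 = 56999013928722544864683 → 343180259663476124930521/56999013928722544864683
APPEND 22: p_19 = 22·343180259663476124930521 + 24470305374262536392380 = 7574436017970737284863842, q_19 = 22·56999013928722544864683 + 4064287608603753238859 = 1258042594040499740261885 → 7574436017970737284863842/1258042594040499740261885

6/1
289/48
5497/913
31930989/5303437
16958246009/2816605190
611232783064/101520017351
166101956852587/27587973042251
2829862552570628/470013558496967
87891841086542055/14598008286448228
1936450366456495838/321626195860357983
34943998437303467139/5803869533772891922
24470305374262536392380/4064287608603753238859
7574436017970737284863842/1258042594040499740261885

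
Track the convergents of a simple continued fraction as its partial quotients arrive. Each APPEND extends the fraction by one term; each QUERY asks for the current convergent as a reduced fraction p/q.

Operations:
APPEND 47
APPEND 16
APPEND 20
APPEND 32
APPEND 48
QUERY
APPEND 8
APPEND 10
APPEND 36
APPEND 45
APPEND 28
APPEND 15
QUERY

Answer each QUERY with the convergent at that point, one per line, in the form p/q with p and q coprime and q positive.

23255603/494145
1293377361171313/27482235405205

APPEND 47: p_0 = 47·1 + 0 = 47, q_0 = 47·0 + 1 = 1 → 47/1
APPEND 16: p_1 = 16·47 + 1 = 753, q_1 = 16·1 + 0 = 16 → 753/16
APPEND 20: p_2 = 20·753 + 47 = 15107, q_2 = 20·16 + 1 = 321 → 15107/321
APPEND 32: p_3 = 32·15107 + 753 = 484177, q_3 = 32·321 + 16 = 10288 → 484177/10288
APPEND 48: p_4 = 48·484177 + 15107 = 23255603, q_4 = 48·10288 + 321 = 494145 → 23255603/494145
APPEND 8: p_5 = 8·23255603 + 484177 = 186529001, q_5 = 8·494145 + 10288 = 3963448 → 186529001/3963448
APPEND 10: p_6 = 10·186529001 + 23255603 = 1888545613, q_6 = 10·3963448 + 494145 = 40128625 → 1888545613/40128625
APPEND 36: p_7 = 36·1888545613 + 186529001 = 68174171069, q_7 = 36·40128625 + 3963448 = 1448593948 → 68174171069/1448593948
APPEND 45: p_8 = 45·68174171069 + 1888545613 = 3069726243718, q_8 = 45·1448593948 + 40128625 = 65226856285 → 3069726243718/65226856285
APPEND 28: p_9 = 28·3069726243718 + 68174171069 = 86020508995173, q_9 = 28·65226856285 + 1448593948 = 1827800569928 → 86020508995173/1827800569928
APPEND 15: p_10 = 15·86020508995173 + 3069726243718 = 1293377361171313, q_10 = 15·1827800569928 + 65226856285 = 27482235405205 → 1293377361171313/27482235405205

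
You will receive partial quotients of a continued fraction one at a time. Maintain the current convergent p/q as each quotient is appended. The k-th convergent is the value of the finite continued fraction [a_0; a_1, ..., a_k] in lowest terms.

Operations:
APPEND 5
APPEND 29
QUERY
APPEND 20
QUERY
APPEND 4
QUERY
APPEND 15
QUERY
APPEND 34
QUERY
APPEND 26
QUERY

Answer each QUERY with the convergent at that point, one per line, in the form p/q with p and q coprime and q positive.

APPEND 5: p_0 = 5·1 + 0 = 5, q_0 = 5·0 + 1 = 1 → 5/1
APPEND 29: p_1 = 29·5 + 1 = 146, q_1 = 29·1 + 0 = 29 → 146/29
APPEND 20: p_2 = 20·146 + 5 = 2925, q_2 = 20·29 + 1 = 581 → 2925/581
APPEND 4: p_3 = 4·2925 + 146 = 11846, q_3 = 4·581 + 29 = 2353 → 11846/2353
APPEND 15: p_4 = 15·11846 + 2925 = 180615, q_4 = 15·2353 + 581 = 35876 → 180615/35876
APPEND 34: p_5 = 34·180615 + 11846 = 6152756, q_5 = 34·35876 + 2353 = 1222137 → 6152756/1222137
APPEND 26: p_6 = 26·6152756 + 180615 = 160152271, q_6 = 26·1222137 + 35876 = 31811438 → 160152271/31811438

146/29
2925/581
11846/2353
180615/35876
6152756/1222137
160152271/31811438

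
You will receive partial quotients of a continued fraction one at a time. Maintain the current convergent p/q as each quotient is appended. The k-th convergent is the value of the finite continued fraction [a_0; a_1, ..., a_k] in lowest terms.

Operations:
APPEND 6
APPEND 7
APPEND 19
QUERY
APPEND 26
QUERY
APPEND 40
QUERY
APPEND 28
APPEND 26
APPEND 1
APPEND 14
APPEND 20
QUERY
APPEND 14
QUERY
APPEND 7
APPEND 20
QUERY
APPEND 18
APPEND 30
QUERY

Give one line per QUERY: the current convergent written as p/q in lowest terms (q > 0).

823/134
21441/3491
858463/139774
195299886698/31798512415
2743930886337/446763804272
390800252707477/63629666650652
212005021197476767/34518424012272302

APPEND 6: p_0 = 6·1 + 0 = 6, q_0 = 6·0 + 1 = 1 → 6/1
APPEND 7: p_1 = 7·6 + 1 = 43, q_1 = 7·1 + 0 = 7 → 43/7
APPEND 19: p_2 = 19·43 + 6 = 823, q_2 = 19·7 + 1 = 134 → 823/134
APPEND 26: p_3 = 26·823 + 43 = 21441, q_3 = 26·134 + 7 = 3491 → 21441/3491
APPEND 40: p_4 = 40·21441 + 823 = 858463, q_4 = 40·3491 + 134 = 139774 → 858463/139774
APPEND 28: p_5 = 28·858463 + 21441 = 24058405, q_5 = 28·139774 + 3491 = 3917163 → 24058405/3917163
APPEND 26: p_6 = 26·24058405 + 858463 = 626376993, q_6 = 26·3917163 + 139774 = 101986012 → 626376993/101986012
APPEND 1: p_7 = 1·626376993 + 24058405 = 650435398, q_7 = 1·101986012 + 3917163 = 105903175 → 650435398/105903175
APPEND 14: p_8 = 14·650435398 + 626376993 = 9732472565, q_8 = 14·105903175 + 101986012 = 1584630462 → 9732472565/1584630462
APPEND 20: p_9 = 20·9732472565 + 650435398 = 195299886698, q_9 = 20·1584630462 + 105903175 = 31798512415 → 195299886698/31798512415
APPEND 14: p_10 = 14·195299886698 + 9732472565 = 2743930886337, q_10 = 14·31798512415 + 1584630462 = 446763804272 → 2743930886337/446763804272
APPEND 7: p_11 = 7·2743930886337 + 195299886698 = 19402816091057, q_11 = 7·446763804272 + 31798512415 = 3159145142319 → 19402816091057/3159145142319
APPEND 20: p_12 = 20·19402816091057 + 2743930886337 = 390800252707477, q_12 = 20·3159145142319 + 446763804272 = 63629666650652 → 390800252707477/63629666650652
APPEND 18: p_13 = 18·390800252707477 + 19402816091057 = 7053807364825643, q_13 = 18·63629666650652 + 3159145142319 = 1148493144854055 → 7053807364825643/1148493144854055
APPEND 30: p_14 = 30·7053807364825643 + 390800252707477 = 212005021197476767, q_14 = 30·1148493144854055 + 63629666650652 = 34518424012272302 → 212005021197476767/34518424012272302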